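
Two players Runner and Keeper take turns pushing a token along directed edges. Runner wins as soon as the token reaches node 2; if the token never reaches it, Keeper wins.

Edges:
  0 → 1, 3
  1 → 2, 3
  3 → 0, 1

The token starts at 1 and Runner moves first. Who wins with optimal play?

Runner

Track states (vertex, player-to-move).
A0 = {(2,Runner), (2,Keeper)}
A1: add {(1,Runner)}.
(1,Runner) ∈ A1 ⇒ Runner forces the target.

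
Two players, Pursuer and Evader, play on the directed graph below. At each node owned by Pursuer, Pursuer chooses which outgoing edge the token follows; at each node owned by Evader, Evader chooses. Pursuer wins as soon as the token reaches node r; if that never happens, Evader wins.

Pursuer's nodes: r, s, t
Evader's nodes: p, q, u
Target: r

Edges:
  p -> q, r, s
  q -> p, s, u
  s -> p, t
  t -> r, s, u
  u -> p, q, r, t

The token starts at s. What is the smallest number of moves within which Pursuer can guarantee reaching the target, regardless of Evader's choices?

A0 = {r}
A1: add {t} — t (Pursuer) has t→r.
A2: add {s} — s (Pursuer) has s→t.
A3 = A2; e.g. p (Evader) can still go to q. Fixed point.
s enters the attractor at level 2, so Pursuer can force the target in 2 moves from there.

2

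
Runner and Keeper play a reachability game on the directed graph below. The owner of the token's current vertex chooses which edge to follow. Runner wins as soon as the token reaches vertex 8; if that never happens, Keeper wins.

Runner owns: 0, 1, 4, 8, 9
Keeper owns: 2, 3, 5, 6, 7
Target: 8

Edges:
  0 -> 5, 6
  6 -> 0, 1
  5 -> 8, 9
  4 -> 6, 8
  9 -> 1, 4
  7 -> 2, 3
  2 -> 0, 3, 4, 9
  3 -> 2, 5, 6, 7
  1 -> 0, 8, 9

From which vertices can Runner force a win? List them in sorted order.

0, 1, 4, 5, 6, 8, 9

A0 = {8}
A1: add {1, 4} — 1 (Runner) has 1→8; 4 (Runner) has 4→8.
A2: add {9} — 9 (Runner) has 9→1.
A3: add {5} — 5 (Keeper): all of {8, 9} already in.
A4: add {0} — 0 (Runner) has 0→5.
A5: add {6} — 6 (Keeper): all of {0, 1} already in.
A6 = A5; e.g. 2 (Keeper) can still go to 3. Fixed point.
Runner's winning region = {0, 1, 4, 5, 6, 8, 9}.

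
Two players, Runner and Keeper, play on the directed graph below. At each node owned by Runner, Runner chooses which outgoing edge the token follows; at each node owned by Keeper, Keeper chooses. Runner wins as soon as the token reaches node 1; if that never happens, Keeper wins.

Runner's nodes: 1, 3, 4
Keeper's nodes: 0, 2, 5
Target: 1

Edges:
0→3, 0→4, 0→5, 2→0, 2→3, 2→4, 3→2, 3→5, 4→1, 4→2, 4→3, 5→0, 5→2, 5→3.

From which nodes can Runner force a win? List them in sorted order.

A0 = {1}
A1: add {4} — 4 (Runner) has 4→1.
A2 = A1; e.g. 0 (Keeper) can still go to 3. Fixed point.
Runner's winning region = {1, 4}.

1, 4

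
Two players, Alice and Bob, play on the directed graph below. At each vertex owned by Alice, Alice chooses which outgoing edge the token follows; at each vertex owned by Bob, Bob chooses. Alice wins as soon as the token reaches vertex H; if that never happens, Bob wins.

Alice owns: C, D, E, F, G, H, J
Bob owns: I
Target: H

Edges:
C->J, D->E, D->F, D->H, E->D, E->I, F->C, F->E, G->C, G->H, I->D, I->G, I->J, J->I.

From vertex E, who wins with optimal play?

Alice

A0 = {H}
A1: add {D, G} — D (Alice) has D→H; G (Alice) has G→H.
A2: add {E} — E (Alice) has E→D.
E ∈ A2, so Alice can force the target.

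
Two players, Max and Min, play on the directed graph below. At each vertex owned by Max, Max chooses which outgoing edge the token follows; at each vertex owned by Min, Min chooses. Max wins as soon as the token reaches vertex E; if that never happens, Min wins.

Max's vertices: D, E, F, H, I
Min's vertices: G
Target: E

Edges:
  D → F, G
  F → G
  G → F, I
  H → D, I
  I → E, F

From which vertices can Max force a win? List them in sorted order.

A0 = {E}
A1: add {I} — I (Max) has I→E.
A2: add {H} — H (Max) has H→I.
A3 = A2; e.g. D (Max) has no edge into A2. Fixed point.
Max's winning region = {E, H, I}.

E, H, I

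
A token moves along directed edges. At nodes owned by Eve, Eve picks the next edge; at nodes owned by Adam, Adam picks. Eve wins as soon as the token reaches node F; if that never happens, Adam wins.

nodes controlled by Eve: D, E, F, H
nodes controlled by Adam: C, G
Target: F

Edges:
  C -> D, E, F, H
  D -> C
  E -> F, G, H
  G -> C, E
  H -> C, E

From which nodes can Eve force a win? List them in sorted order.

A0 = {F}
A1: add {E} — E (Eve) has E→F.
A2: add {H} — H (Eve) has H→E.
A3 = A2; e.g. C (Adam) can still go to D. Fixed point.
Eve's winning region = {E, F, H}.

E, F, H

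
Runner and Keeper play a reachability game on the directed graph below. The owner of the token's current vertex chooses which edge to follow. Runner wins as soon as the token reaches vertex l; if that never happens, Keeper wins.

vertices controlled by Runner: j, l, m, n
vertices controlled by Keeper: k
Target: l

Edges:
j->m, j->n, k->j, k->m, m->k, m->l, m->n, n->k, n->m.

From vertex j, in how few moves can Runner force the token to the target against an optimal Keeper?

2

A0 = {l}
A1: add {m} — m (Runner) has m→l.
A2: add {j, n} — j (Runner) has j→m; n (Runner) has n→m.
j enters the attractor at level 2, so Runner can force the target in 2 moves from there.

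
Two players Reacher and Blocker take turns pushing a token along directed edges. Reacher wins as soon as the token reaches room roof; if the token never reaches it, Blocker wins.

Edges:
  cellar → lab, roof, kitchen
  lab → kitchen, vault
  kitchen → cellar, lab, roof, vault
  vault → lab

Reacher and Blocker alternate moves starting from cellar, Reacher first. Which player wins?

Reacher

Track states (vertex, player-to-move).
A0 = {(roof,Reacher), (roof,Blocker)}
A1: add {(cellar,Reacher), (kitchen,Reacher)}.
(cellar,Reacher) ∈ A1 ⇒ Reacher forces the target.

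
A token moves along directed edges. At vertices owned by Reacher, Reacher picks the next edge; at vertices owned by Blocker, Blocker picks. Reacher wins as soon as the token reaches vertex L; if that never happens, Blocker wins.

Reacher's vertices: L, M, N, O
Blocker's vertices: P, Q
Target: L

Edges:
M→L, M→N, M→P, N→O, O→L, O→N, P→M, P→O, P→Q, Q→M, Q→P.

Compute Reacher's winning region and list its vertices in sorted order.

L, M, N, O

A0 = {L}
A1: add {M, O} — M (Reacher) has M→L; O (Reacher) has O→L.
A2: add {N} — N (Reacher) has N→O.
A3 = A2; e.g. P (Blocker) can still go to Q. Fixed point.
Reacher's winning region = {L, M, N, O}.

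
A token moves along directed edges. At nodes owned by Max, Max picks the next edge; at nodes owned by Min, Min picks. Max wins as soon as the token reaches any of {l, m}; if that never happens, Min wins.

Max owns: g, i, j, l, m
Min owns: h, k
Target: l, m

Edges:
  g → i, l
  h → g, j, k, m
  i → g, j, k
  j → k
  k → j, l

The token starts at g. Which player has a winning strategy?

A0 = {l, m}
A1: add {g} — g (Max) has g→l.
g ∈ A1, so Max can force the target.

Max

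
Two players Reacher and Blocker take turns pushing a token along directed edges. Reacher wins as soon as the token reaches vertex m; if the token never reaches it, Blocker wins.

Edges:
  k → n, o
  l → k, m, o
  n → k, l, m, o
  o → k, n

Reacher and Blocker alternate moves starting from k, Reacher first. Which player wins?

Blocker

Track states (vertex, player-to-move).
A0 = {(m,Reacher), (m,Blocker)}
A1: add {(l,Reacher), (n,Reacher)}.
A2 = A1; e.g. (k,Reacher) stays out. (k,Reacher) never enters ⇒ Blocker avoids the target.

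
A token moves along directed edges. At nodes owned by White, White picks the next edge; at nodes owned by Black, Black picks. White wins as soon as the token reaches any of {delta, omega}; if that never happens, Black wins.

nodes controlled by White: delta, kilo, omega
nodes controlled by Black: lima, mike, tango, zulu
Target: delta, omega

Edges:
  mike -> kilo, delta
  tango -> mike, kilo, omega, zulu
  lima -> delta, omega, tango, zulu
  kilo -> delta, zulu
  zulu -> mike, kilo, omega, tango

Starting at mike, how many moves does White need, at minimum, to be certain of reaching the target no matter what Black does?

A0 = {delta, omega}
A1: add {kilo} — kilo (White) has kilo→delta.
A2: add {mike} — mike (Black): all of {kilo, delta} already in.
A3 = A2; e.g. tango (Black) can still go to zulu. Fixed point.
mike enters the attractor at level 2, so White can force the target in 2 moves from there.

2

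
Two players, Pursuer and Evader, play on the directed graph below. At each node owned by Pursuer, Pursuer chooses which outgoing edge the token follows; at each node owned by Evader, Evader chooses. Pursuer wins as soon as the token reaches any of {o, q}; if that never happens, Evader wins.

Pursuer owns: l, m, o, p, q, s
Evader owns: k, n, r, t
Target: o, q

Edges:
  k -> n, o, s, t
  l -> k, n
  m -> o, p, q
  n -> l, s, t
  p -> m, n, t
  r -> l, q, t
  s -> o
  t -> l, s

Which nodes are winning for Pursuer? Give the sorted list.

m, o, p, q, s

A0 = {o, q}
A1: add {m, s} — m (Pursuer) has m→o; s (Pursuer) has s→o.
A2: add {p} — p (Pursuer) has p→m.
A3 = A2; e.g. k (Evader) can still go to n. Fixed point.
Pursuer's winning region = {m, o, p, q, s}.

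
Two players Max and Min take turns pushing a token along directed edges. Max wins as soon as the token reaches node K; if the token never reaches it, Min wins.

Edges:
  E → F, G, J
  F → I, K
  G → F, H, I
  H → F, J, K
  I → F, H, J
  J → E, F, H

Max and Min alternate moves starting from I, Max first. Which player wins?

Min

Track states (vertex, player-to-move).
A0 = {(K,Max), (K,Min)}
A1: add {(F,Max), (H,Max)}.
A2 = A1; e.g. (E,Max) stays out. (I,Max) never enters ⇒ Min avoids the target.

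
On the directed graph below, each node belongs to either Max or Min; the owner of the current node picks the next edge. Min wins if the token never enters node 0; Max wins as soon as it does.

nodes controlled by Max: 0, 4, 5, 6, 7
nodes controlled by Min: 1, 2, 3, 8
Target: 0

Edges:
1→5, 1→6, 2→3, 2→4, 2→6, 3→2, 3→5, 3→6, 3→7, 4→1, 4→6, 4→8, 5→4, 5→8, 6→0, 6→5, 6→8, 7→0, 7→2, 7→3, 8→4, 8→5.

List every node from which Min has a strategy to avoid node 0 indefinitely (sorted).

A0 = {0}
A1: add {6, 7} — 6 (Max) has 6→0; 7 (Max) has 7→0.
A2: add {4} — 4 (Max) has 4→6.
A3: add {5} — 5 (Max) has 5→4.
A4: add {1, 8} — 1 (Min): all of {5, 6} already in; 8 (Min): all of {4, 5} already in.
A5 = A4; e.g. 2 (Min) can still go to 3. Fixed point.
Max's attractor = {0, 1, 4, 5, 6, 7, 8}; Min avoids the target exactly from the complement.

2, 3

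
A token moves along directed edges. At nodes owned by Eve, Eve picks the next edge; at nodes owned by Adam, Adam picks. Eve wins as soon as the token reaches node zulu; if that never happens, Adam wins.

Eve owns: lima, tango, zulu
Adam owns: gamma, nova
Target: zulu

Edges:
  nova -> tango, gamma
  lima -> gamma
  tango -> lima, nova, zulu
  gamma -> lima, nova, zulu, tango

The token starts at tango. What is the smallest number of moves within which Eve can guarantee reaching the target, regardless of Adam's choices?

A0 = {zulu}
A1: add {tango} — tango (Eve) has tango→zulu.
A2 = A1; e.g. lima (Eve) has no edge into A1. Fixed point.
tango enters the attractor at level 1, so Eve can force the target in 1 move from there.

1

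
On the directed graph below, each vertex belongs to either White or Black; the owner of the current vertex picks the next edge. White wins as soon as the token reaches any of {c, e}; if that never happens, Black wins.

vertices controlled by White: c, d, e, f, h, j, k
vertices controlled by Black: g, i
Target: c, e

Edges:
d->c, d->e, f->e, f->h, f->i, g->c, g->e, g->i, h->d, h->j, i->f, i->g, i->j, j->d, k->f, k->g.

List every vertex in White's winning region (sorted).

A0 = {c, e}
A1: add {d, f} — d (White) has d→c; f (White) has f→e.
A2: add {h, j, k} — h (White) has h→d; j (White) has j→d; k (White) has k→f.
A3 = A2; e.g. g (Black) can still go to i. Fixed point.
White's winning region = {c, d, e, f, h, j, k}.

c, d, e, f, h, j, k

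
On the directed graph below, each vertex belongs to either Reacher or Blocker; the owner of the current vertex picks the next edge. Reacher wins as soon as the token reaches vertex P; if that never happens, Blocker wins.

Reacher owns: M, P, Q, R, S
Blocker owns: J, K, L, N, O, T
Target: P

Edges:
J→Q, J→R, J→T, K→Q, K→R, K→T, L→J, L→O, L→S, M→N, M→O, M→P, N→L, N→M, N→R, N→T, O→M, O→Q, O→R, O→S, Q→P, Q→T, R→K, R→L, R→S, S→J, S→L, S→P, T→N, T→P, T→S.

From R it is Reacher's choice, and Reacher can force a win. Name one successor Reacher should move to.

S

A0 = {P}
A1: add {M, Q, S} — M (Reacher) has M→P; Q (Reacher) has Q→P; S (Reacher) has S→P.
A2: add {R} — R (Reacher) has R→S.
A3: add {O} — O (Blocker): all of {M, Q, R, S} already in.
A4 = A3; e.g. J (Blocker) can still go to T. Fixed point.
From R, successor S is in the attractor (rank 1); the other successors K, L are not.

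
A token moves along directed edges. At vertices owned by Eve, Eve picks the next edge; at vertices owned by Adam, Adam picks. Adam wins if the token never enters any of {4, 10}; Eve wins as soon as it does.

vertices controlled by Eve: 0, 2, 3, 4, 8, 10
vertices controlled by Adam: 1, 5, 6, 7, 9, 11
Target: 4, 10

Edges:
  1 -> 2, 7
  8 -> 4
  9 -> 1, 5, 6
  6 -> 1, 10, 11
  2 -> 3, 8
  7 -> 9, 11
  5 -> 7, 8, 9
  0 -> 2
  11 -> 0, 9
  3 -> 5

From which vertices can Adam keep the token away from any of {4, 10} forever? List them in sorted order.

1, 3, 5, 6, 7, 9, 11

A0 = {4, 10}
A1: add {8} — 8 (Eve) has 8→4.
A2: add {2} — 2 (Eve) has 2→8.
A3: add {0} — 0 (Eve) has 0→2.
A4 = A3; e.g. 1 (Adam) can still go to 7. Fixed point.
Eve's attractor = {0, 2, 4, 8, 10}; Adam avoids the target exactly from the complement.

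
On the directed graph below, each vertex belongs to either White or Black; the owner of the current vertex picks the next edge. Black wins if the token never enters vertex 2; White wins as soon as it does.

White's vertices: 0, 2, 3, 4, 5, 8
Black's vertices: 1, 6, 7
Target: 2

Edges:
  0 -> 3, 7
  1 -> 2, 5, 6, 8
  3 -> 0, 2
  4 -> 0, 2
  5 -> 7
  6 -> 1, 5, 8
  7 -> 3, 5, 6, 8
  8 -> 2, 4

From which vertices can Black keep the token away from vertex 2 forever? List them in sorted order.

1, 5, 6, 7

A0 = {2}
A1: add {3, 4, 8} — 3 (White) has 3→2; 4 (White) has 4→2; 8 (White) has 8→2.
A2: add {0} — 0 (White) has 0→3.
A3 = A2; e.g. 1 (Black) can still go to 5. Fixed point.
White's attractor = {0, 2, 3, 4, 8}; Black avoids the target exactly from the complement.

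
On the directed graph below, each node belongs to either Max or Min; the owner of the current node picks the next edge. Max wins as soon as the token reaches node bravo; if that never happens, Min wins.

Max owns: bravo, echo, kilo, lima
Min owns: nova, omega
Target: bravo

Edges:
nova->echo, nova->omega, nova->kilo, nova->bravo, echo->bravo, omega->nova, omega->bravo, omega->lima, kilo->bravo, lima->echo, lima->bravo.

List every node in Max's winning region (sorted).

bravo, echo, kilo, lima

A0 = {bravo}
A1: add {echo, kilo, lima} — echo (Max) has echo→bravo; kilo (Max) has kilo→bravo; lima (Max) has lima→bravo.
A2 = A1; e.g. nova (Min) can still go to omega. Fixed point.
Max's winning region = {bravo, echo, kilo, lima}.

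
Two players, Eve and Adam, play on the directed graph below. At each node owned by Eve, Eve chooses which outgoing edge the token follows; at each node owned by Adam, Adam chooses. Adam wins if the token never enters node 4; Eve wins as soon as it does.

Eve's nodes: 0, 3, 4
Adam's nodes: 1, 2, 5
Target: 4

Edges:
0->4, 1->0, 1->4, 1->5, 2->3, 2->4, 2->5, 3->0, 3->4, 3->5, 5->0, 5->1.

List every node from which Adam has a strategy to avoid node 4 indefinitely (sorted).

1, 2, 5

A0 = {4}
A1: add {0, 3} — 0 (Eve) has 0→4; 3 (Eve) has 3→4.
A2 = A1; e.g. 1 (Adam) can still go to 5. Fixed point.
Eve's attractor = {0, 3, 4}; Adam avoids the target exactly from the complement.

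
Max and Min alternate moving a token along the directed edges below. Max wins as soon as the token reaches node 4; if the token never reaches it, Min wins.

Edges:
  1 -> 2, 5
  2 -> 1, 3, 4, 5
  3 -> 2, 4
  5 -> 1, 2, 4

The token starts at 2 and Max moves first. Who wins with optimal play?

Track states (vertex, player-to-move).
A0 = {(4,Max), (4,Min)}
A1: add {(2,Max), (3,Max), (5,Max)}.
(2,Max) ∈ A1 ⇒ Max forces the target.

Max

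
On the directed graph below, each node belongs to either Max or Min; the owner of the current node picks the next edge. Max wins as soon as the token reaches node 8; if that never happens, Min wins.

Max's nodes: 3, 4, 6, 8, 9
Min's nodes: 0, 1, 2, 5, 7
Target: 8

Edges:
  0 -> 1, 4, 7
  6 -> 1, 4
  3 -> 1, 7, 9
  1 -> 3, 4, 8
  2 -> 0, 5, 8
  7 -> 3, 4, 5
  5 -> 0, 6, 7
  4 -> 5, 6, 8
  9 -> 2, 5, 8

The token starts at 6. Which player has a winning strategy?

Max

A0 = {8}
A1: add {4, 9} — 4 (Max) has 4→8; 9 (Max) has 9→8.
A2: add {3, 6} — 3 (Max) has 3→9; 6 (Max) has 6→4.
6 ∈ A2, so Max can force the target.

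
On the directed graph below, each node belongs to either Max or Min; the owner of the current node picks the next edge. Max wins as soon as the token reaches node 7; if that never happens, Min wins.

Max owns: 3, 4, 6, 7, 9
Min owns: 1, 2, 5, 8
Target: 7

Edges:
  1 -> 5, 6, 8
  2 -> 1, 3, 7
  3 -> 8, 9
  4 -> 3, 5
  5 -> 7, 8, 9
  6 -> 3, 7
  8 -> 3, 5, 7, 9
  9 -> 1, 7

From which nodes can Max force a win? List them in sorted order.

A0 = {7}
A1: add {6, 9} — 6 (Max) has 6→7; 9 (Max) has 9→7.
A2: add {3} — 3 (Max) has 3→9.
A3: add {4} — 4 (Max) has 4→3.
A4 = A3; e.g. 1 (Min) can still go to 5. Fixed point.
Max's winning region = {3, 4, 6, 7, 9}.

3, 4, 6, 7, 9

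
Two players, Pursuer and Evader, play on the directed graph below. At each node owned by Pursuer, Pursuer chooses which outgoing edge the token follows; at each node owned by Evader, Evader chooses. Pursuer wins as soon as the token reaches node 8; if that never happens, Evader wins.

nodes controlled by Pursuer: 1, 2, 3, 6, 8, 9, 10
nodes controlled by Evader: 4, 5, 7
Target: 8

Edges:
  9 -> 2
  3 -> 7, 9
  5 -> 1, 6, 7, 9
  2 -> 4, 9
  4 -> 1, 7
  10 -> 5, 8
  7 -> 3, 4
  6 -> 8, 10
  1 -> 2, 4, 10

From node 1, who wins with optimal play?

A0 = {8}
A1: add {6, 10} — 6 (Pursuer) has 6→8; 10 (Pursuer) has 10→8.
A2: add {1} — 1 (Pursuer) has 1→10.
A3 = A2; e.g. 2 (Pursuer) has no edge into A2. Fixed point.
1 ∈ A2, so Pursuer can force the target.

Pursuer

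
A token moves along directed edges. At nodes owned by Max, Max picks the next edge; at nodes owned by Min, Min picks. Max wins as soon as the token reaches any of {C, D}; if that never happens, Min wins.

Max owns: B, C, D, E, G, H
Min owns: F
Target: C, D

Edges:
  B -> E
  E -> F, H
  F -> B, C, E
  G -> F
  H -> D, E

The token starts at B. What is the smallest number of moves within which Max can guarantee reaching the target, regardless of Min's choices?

3

A0 = {C, D}
A1: add {H} — H (Max) has H→D.
A2: add {E} — E (Max) has E→H.
A3: add {B} — B (Max) has B→E.
B enters the attractor at level 3, so Max can force the target in 3 moves from there.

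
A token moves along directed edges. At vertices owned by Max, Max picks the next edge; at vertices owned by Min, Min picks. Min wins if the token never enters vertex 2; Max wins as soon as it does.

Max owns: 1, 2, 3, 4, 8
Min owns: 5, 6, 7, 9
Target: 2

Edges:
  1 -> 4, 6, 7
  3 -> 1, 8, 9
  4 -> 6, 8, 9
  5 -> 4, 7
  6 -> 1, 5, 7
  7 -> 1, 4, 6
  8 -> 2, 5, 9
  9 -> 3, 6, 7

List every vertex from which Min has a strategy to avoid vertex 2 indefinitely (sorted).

5, 6, 7, 9

A0 = {2}
A1: add {8} — 8 (Max) has 8→2.
A2: add {3, 4} — 3 (Max) has 3→8; 4 (Max) has 4→8.
A3: add {1} — 1 (Max) has 1→4.
A4 = A3; e.g. 5 (Min) can still go to 7. Fixed point.
Max's attractor = {1, 2, 3, 4, 8}; Min avoids the target exactly from the complement.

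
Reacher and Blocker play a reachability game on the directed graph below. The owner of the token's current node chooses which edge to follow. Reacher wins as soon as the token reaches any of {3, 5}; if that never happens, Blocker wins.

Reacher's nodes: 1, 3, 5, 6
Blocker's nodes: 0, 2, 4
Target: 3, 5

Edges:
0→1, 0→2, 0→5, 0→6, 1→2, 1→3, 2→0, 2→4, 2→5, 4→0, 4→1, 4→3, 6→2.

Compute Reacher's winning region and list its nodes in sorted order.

A0 = {3, 5}
A1: add {1} — 1 (Reacher) has 1→3.
A2 = A1; e.g. 0 (Blocker) can still go to 2. Fixed point.
Reacher's winning region = {1, 3, 5}.

1, 3, 5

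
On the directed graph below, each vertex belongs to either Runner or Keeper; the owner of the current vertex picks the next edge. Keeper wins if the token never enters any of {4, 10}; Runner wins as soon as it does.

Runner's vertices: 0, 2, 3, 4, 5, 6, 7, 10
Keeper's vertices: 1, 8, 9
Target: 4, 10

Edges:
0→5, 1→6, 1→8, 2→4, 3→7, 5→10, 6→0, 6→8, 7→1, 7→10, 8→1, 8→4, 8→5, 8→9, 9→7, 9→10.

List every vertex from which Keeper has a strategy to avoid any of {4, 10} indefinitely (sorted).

A0 = {4, 10}
A1: add {2, 5, 7} — 2 (Runner) has 2→4; 5 (Runner) has 5→10; 7 (Runner) has 7→10.
A2: add {0, 3, 9} — 0 (Runner) has 0→5; 3 (Runner) has 3→7; 9 (Keeper): all of {7, 10} already in.
A3: add {6} — 6 (Runner) has 6→0.
A4 = A3; e.g. 1 (Keeper) can still go to 8. Fixed point.
Runner's attractor = {0, 2, 3, 4, 5, 6, 7, 9, 10}; Keeper avoids the target exactly from the complement.

1, 8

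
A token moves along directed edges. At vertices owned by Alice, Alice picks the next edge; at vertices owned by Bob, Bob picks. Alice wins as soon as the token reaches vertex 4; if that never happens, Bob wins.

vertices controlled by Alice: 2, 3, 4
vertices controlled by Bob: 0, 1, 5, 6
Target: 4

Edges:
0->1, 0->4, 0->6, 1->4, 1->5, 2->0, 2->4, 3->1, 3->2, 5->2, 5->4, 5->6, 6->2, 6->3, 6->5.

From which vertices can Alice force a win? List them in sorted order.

A0 = {4}
A1: add {2} — 2 (Alice) has 2→4.
A2: add {3} — 3 (Alice) has 3→2.
A3 = A2; e.g. 0 (Bob) can still go to 1. Fixed point.
Alice's winning region = {2, 3, 4}.

2, 3, 4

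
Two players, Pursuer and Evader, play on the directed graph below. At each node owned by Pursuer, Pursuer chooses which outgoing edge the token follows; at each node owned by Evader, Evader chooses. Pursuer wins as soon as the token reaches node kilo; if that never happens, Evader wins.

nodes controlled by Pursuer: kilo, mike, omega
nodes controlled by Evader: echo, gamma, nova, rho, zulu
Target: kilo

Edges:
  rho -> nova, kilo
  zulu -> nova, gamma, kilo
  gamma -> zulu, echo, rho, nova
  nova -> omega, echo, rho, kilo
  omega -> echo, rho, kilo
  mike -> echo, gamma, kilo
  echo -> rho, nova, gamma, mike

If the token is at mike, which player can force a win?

Pursuer

A0 = {kilo}
A1: add {mike, omega} — omega (Pursuer) has omega→kilo; mike (Pursuer) has mike→kilo.
A2 = A1; e.g. zulu (Evader) can still go to nova. Fixed point.
mike ∈ A1, so Pursuer can force the target.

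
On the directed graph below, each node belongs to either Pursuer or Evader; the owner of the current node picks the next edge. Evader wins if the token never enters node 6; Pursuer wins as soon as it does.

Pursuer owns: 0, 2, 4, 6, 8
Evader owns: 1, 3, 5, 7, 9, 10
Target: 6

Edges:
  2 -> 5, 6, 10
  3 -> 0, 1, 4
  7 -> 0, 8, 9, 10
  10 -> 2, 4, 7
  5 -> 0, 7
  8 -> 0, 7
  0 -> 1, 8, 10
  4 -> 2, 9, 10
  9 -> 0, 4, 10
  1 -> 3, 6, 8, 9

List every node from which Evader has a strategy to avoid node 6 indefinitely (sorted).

A0 = {6}
A1: add {2} — 2 (Pursuer) has 2→6.
A2: add {4} — 4 (Pursuer) has 4→2.
A3 = A2; e.g. 0 (Pursuer) has no edge into A2. Fixed point.
Pursuer's attractor = {2, 4, 6}; Evader avoids the target exactly from the complement.

0, 1, 3, 5, 7, 8, 9, 10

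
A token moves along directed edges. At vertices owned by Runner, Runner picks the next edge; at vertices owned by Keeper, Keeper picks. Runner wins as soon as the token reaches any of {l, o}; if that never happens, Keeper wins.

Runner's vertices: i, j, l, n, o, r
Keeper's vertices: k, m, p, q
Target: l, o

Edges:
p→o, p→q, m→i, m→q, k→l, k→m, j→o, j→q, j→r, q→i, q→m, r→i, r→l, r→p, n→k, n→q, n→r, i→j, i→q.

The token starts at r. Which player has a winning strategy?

A0 = {l, o}
A1: add {j, r} — j (Runner) has j→o; r (Runner) has r→l.
r ∈ A1, so Runner can force the target.

Runner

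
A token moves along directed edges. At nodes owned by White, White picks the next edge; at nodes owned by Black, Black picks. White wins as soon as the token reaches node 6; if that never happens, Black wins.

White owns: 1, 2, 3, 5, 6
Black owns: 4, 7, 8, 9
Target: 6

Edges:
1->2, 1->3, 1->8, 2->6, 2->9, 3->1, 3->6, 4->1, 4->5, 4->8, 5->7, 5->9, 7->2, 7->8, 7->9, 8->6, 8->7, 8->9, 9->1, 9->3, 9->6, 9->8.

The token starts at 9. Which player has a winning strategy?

A0 = {6}
A1: add {2, 3} — 2 (White) has 2→6; 3 (White) has 3→6.
A2: add {1} — 1 (White) has 1→2.
A3 = A2; e.g. 4 (Black) can still go to 5. Fixed point.
9 never enters the attractor, so Black can avoid the target forever.

Black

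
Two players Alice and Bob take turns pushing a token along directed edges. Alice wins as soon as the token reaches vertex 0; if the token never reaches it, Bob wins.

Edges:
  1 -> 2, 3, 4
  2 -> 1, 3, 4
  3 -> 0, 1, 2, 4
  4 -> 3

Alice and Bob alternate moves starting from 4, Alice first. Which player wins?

Bob

Track states (vertex, player-to-move).
A0 = {(0,Alice), (0,Bob)}
A1: add {(3,Alice)}.
A2: add {(4,Bob)}.
A3: add {(1,Alice), (2,Alice)}.
A4 = A3; e.g. (1,Bob) stays out. (4,Alice) never enters ⇒ Bob avoids the target.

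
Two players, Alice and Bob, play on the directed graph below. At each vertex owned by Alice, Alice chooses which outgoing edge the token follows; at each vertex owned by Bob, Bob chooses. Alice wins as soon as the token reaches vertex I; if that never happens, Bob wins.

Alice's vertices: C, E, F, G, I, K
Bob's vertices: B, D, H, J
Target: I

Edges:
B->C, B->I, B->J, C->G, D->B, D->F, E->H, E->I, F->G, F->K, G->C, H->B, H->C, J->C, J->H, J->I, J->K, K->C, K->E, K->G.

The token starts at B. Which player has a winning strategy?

Bob

A0 = {I}
A1: add {E} — E (Alice) has E→I.
A2: add {K} — K (Alice) has K→E.
A3: add {F} — F (Alice) has F→K.
A4 = A3; e.g. B (Bob) can still go to C. Fixed point.
B never enters the attractor, so Bob can avoid the target forever.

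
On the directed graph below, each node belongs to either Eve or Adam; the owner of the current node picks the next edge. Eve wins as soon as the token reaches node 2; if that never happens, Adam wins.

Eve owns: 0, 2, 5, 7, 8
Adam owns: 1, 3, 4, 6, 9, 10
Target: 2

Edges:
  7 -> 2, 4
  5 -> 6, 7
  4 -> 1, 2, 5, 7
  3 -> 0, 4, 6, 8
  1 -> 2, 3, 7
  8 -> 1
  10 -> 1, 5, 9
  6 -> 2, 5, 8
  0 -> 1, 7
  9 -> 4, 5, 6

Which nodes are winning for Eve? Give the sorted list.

0, 2, 5, 7

A0 = {2}
A1: add {7} — 7 (Eve) has 7→2.
A2: add {0, 5} — 0 (Eve) has 0→7; 5 (Eve) has 5→7.
A3 = A2; e.g. 1 (Adam) can still go to 3. Fixed point.
Eve's winning region = {0, 2, 5, 7}.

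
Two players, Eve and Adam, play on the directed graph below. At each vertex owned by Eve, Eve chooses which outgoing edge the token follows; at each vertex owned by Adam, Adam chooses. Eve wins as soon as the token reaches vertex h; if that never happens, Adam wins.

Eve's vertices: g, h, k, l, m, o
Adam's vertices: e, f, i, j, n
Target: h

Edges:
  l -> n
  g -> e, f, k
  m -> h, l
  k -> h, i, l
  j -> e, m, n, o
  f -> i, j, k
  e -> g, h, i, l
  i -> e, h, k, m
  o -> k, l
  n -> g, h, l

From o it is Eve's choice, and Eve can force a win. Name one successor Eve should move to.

A0 = {h}
A1: add {k, m} — k (Eve) has k→h; m (Eve) has m→h.
A2: add {g, o} — g (Eve) has g→k; o (Eve) has o→k.
A3 = A2; e.g. e (Adam) can still go to i. Fixed point.
From o, successor k is in the attractor (rank 1); the other successor l is not.

k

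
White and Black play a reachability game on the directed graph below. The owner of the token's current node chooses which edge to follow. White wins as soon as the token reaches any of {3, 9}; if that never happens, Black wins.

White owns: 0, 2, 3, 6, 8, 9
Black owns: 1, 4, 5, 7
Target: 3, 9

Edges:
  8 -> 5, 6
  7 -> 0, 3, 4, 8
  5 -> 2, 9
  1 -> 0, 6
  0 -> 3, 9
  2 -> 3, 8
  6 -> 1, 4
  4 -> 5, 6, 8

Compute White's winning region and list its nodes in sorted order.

0, 2, 3, 5, 8, 9

A0 = {3, 9}
A1: add {0, 2} — 0 (White) has 0→3; 2 (White) has 2→3.
A2: add {5} — 5 (Black): all of {2, 9} already in.
A3: add {8} — 8 (White) has 8→5.
A4 = A3; e.g. 1 (Black) can still go to 6. Fixed point.
White's winning region = {0, 2, 3, 5, 8, 9}.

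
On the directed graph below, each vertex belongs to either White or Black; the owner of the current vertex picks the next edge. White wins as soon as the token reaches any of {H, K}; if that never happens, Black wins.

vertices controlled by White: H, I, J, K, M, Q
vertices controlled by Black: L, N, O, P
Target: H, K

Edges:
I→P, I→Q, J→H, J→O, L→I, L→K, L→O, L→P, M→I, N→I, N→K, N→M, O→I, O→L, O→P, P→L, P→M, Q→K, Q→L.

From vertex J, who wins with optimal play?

A0 = {H, K}
A1: add {J, Q} — J (White) has J→H; Q (White) has Q→K.
J ∈ A1, so White can force the target.

White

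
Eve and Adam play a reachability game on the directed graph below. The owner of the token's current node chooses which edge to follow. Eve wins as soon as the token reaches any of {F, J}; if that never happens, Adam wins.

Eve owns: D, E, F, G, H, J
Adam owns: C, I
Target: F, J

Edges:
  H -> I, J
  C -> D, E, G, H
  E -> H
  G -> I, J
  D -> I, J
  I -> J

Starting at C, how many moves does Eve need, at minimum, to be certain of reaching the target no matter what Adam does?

3

A0 = {F, J}
A1: add {D, G, H, I} — D (Eve) has D→J; G (Eve) has G→J; H (Eve) has H→J; I (Adam): all of {J} already in.
A2: add {E} — E (Eve) has E→H.
A3: add {C} — C (Adam): all of {D, E, G, H} already in.
A3 = all vertices. Fixed point.
C enters the attractor at level 3, so Eve can force the target in 3 moves from there.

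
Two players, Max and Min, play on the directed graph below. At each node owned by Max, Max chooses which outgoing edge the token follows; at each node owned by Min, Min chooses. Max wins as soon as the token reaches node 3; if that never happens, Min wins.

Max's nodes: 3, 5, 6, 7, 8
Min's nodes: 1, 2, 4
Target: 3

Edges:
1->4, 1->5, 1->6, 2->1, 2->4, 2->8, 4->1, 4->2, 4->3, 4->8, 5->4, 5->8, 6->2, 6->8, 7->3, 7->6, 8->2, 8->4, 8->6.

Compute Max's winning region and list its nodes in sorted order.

3, 7

A0 = {3}
A1: add {7} — 7 (Max) has 7→3.
A2 = A1; e.g. 1 (Min) can still go to 4. Fixed point.
Max's winning region = {3, 7}.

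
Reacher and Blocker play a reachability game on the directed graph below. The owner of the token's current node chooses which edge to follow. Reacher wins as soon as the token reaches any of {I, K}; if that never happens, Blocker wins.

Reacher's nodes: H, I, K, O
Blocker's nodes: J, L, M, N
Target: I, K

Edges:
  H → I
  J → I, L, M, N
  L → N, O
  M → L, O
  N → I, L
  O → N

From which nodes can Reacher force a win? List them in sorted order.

A0 = {I, K}
A1: add {H} — H (Reacher) has H→I.
A2 = A1; e.g. J (Blocker) can still go to L. Fixed point.
Reacher's winning region = {H, I, K}.

H, I, K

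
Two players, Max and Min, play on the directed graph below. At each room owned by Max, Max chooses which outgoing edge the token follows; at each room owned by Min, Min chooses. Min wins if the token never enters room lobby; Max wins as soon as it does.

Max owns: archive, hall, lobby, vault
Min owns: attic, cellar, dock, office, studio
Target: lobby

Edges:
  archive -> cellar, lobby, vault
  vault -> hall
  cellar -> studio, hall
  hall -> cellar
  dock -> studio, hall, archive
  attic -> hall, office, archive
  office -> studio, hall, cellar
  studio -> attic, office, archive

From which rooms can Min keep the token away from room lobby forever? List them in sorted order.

A0 = {lobby}
A1: add {archive} — archive (Max) has archive→lobby.
A2 = A1; e.g. studio (Min) can still go to attic. Fixed point.
Max's attractor = {archive, lobby}; Min avoids the target exactly from the complement.

attic, cellar, dock, hall, office, studio, vault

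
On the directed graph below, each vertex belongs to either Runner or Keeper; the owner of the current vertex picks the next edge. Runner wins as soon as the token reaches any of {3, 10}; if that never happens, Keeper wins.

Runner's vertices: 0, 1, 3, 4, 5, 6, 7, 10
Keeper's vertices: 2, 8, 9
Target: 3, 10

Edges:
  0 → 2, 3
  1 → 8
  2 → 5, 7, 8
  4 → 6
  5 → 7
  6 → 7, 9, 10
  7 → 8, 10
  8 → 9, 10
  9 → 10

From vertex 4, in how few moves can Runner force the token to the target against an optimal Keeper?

A0 = {3, 10}
A1: add {0, 6, 7, 9} — 0 (Runner) has 0→3; 6 (Runner) has 6→10; 7 (Runner) has 7→10; 9 (Keeper): all of {10} already in.
A2: add {4, 5, 8} — 4 (Runner) has 4→6; 5 (Runner) has 5→7; 8 (Keeper): all of {9, 10} already in.
4 enters the attractor at level 2, so Runner can force the target in 2 moves from there.

2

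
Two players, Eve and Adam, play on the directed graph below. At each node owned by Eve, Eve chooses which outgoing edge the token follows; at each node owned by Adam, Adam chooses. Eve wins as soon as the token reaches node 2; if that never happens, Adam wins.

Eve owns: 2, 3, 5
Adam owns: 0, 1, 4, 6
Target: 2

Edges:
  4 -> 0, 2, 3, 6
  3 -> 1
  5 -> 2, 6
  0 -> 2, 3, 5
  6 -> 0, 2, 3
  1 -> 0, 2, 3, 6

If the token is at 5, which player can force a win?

Eve

A0 = {2}
A1: add {5} — 5 (Eve) has 5→2.
A2 = A1; e.g. 0 (Adam) can still go to 3. Fixed point.
5 ∈ A1, so Eve can force the target.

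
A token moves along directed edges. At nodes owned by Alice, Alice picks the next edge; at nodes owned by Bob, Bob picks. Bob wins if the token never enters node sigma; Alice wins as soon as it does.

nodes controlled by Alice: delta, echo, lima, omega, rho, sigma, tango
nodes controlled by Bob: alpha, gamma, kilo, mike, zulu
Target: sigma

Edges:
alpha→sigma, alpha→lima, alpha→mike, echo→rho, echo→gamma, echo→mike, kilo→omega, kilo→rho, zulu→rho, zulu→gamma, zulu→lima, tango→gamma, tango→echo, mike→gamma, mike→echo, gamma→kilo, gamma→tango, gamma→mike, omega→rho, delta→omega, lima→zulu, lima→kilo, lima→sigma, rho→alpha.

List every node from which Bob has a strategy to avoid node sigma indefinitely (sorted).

alpha, delta, echo, gamma, kilo, mike, omega, rho, tango, zulu

A0 = {sigma}
A1: add {lima} — lima (Alice) has lima→sigma.
A2 = A1; e.g. omega (Alice) has no edge into A1. Fixed point.
Alice's attractor = {lima, sigma}; Bob avoids the target exactly from the complement.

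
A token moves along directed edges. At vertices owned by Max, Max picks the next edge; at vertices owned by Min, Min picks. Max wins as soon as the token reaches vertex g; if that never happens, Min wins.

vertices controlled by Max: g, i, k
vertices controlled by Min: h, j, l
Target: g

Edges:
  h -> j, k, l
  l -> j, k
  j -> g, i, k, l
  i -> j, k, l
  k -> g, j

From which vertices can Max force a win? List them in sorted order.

g, i, k

A0 = {g}
A1: add {k} — k (Max) has k→g.
A2: add {i} — i (Max) has i→k.
A3 = A2; e.g. h (Min) can still go to j. Fixed point.
Max's winning region = {g, i, k}.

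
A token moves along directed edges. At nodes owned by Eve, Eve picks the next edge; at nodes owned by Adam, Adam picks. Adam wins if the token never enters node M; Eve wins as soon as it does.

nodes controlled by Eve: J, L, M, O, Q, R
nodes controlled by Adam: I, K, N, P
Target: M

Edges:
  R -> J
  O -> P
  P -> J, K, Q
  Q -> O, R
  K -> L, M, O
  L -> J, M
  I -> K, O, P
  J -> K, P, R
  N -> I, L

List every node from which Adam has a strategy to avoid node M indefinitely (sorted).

A0 = {M}
A1: add {L} — L (Eve) has L→M.
A2 = A1; e.g. I (Adam) can still go to K. Fixed point.
Eve's attractor = {L, M}; Adam avoids the target exactly from the complement.

I, J, K, N, O, P, Q, R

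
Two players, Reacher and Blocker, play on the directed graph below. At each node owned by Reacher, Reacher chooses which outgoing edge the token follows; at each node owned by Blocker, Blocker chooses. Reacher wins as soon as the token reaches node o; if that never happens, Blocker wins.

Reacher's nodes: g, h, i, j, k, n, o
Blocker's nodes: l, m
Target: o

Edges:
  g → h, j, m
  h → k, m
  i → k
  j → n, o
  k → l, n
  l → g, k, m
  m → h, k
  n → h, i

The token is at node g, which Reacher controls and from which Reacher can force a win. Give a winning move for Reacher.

A0 = {o}
A1: add {j} — j (Reacher) has j→o.
A2: add {g} — g (Reacher) has g→j.
A3 = A2; e.g. h (Reacher) has no edge into A2. Fixed point.
From g, successor j is in the attractor (rank 1); the other successors h, m are not.

j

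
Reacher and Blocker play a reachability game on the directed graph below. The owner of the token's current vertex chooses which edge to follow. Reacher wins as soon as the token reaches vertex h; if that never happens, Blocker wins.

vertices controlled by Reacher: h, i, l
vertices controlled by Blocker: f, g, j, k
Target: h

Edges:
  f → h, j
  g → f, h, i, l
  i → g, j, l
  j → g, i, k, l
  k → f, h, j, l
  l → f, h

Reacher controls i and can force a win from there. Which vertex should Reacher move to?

l

A0 = {h}
A1: add {l} — l (Reacher) has l→h.
A2: add {i} — i (Reacher) has i→l.
A3 = A2; e.g. f (Blocker) can still go to j. Fixed point.
From i, successor l is in the attractor (rank 1); the other successors g, j are not.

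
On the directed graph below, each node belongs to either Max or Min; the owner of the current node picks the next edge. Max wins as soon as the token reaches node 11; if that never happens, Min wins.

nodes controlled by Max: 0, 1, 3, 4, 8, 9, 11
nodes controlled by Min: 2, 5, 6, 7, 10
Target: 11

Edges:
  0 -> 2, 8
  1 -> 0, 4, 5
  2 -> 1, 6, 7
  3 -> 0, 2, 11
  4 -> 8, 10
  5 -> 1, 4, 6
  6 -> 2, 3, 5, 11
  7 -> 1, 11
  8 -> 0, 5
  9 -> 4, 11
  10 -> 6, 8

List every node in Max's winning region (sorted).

A0 = {11}
A1: add {3, 9} — 3 (Max) has 3→11; 9 (Max) has 9→11.
A2 = A1; e.g. 0 (Max) has no edge into A1. Fixed point.
Max's winning region = {3, 9, 11}.

3, 9, 11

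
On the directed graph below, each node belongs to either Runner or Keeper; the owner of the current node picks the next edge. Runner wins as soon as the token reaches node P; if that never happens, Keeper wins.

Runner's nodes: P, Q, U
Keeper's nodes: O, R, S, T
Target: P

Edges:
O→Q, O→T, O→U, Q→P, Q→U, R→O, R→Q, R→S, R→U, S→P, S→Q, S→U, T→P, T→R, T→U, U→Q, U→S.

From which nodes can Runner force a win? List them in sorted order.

A0 = {P}
A1: add {Q} — Q (Runner) has Q→P.
A2: add {U} — U (Runner) has U→Q.
A3: add {S} — S (Keeper): all of {P, Q, U} already in.
A4 = A3; e.g. O (Keeper) can still go to T. Fixed point.
Runner's winning region = {P, Q, S, U}.

P, Q, S, U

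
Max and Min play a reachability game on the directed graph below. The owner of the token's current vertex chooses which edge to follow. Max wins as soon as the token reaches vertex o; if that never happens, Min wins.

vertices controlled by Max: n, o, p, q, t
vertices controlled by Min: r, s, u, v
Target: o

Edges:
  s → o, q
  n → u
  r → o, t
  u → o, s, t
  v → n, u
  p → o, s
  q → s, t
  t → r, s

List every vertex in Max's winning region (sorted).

A0 = {o}
A1: add {p} — p (Max) has p→o.
A2 = A1; e.g. n (Max) has no edge into A1. Fixed point.
Max's winning region = {o, p}.

o, p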